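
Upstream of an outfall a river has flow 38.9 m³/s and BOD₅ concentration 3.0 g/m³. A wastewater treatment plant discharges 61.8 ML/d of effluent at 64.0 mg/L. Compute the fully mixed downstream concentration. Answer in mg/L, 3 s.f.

4.10 mg/L

61.8 ML/d = 0.7153 m³/s.
Conservation of mass across the mixing zone: C = (0.7153·64 + 38.9·3) / (0.7153 + 38.9) = 162.5/39.62 = 4.101 mg/L.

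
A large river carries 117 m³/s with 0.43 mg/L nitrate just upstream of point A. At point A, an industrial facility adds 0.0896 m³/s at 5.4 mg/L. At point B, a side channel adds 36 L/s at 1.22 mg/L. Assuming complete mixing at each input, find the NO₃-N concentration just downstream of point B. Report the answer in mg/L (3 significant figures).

After input A: C = (117·0.43 + 0.0896·5.4) / 117.1 = 0.4338 mg/L.
36 L/s = 0.036 m³/s.
After input B: C = (117.1·0.4338 + 0.036·1.22) / 117.1 = 0.434 mg/L.

0.434 mg/L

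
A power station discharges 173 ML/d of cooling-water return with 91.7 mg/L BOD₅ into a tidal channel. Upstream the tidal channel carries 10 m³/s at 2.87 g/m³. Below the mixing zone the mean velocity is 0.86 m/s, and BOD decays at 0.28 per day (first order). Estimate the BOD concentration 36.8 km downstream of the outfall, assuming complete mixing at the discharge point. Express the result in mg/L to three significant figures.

173 ML/d = 2.002 m³/s.
After complete mixing, C₀ = (2.002·91.7 + 10·2.87) / 12 = 17.69 mg/L.
Travel time t = 3.68e+04 m / 0.86 m/s = 4.279e+04 s = 0.4953 d.
C = 17.69·exp(−0.28·0.4953) = 17.69·0.8705 = 15.4 mg/L.

15.4 mg/L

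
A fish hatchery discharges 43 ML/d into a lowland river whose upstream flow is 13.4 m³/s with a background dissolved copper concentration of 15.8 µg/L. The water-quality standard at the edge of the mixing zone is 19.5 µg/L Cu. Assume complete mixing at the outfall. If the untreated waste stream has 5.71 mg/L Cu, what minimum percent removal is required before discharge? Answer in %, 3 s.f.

43 ML/d = 0.4977 m³/s.
15.8 µg/L = 0.0158 mg/L.
19.5 µg/L = 0.0195 mg/L.
Mass balance: 0.0195·13.9 = 0.4977·Cₑ + 13.4·0.0158.
Cₑ = (0.271 − 0.2117) / 0.4977 = 0.1191 mg/L.
Required removal = 1 − 0.1191/5.71 = 97.91 %.

97.9 %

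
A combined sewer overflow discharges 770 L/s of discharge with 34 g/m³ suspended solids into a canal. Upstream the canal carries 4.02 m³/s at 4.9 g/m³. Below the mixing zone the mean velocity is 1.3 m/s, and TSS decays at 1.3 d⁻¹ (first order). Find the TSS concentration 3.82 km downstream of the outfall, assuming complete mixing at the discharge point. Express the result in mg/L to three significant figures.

9.16 mg/L

770 L/s = 0.77 m³/s.
After complete mixing, C₀ = (0.77·34 + 4.02·4.9) / 4.79 = 9.578 mg/L.
Travel time t = 3820 m / 1.3 m/s = 2938 s = 0.03401 d.
C = 9.578·exp(−1.3·0.03401) = 9.578·0.9568 = 9.164 mg/L.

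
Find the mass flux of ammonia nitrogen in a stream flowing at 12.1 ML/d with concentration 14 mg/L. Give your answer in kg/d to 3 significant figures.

169 kg/d

12.1 ML/d = 0.14 m³/s.
Mass flux = Q·C = 0.14 m³/s × 14 g/m³ = 1.961 g/s.
= 1.961 g/s × 86.4 = 169.4 kg/d.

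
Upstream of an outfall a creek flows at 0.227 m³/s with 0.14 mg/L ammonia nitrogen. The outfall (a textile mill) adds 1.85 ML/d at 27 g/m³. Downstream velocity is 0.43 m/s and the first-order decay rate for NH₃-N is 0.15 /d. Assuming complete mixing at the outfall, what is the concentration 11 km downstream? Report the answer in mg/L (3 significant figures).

1.85 ML/d = 0.02141 m³/s.
After complete mixing, C₀ = (0.02141·27 + 0.227·0.14) / 0.2484 = 2.455 mg/L.
Travel time t = 1.1e+04 m / 0.43 m/s = 2.558e+04 s = 0.2961 d.
C = 2.455·exp(−0.15·0.2961) = 2.455·0.9566 = 2.349 mg/L.

2.35 mg/L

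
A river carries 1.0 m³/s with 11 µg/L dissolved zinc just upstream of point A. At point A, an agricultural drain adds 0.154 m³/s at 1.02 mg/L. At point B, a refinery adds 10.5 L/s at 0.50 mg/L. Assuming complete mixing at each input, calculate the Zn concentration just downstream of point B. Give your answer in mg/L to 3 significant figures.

11 µg/L = 0.011 mg/L.
After input A: C = (1·0.011 + 0.154·1.02) / 1.154 = 0.1456 mg/L.
10.5 L/s = 0.0105 m³/s.
After input B: C = (1.154·0.1456 + 0.0105·0.5) / 1.164 = 0.1488 mg/L.

0.149 mg/L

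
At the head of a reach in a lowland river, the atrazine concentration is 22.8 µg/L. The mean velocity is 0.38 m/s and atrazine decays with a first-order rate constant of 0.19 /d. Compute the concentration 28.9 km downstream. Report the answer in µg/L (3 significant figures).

19.3 µg/L

Travel time t = 28.9 km / 0.38 m/s = 2.89e+04/0.38 = 7.605e+04 s = 0.8802 d.
First-order decay: C = 22.8·exp(−0.19·0.8802) = 22.8·0.846 = 19.29 µg/L.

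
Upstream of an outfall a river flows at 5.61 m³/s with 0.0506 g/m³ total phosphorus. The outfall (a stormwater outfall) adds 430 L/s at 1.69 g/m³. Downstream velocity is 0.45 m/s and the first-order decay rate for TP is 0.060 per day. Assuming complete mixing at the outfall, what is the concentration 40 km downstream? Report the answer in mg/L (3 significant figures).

0.157 mg/L

430 L/s = 0.43 m³/s.
After complete mixing, C₀ = (0.43·1.69 + 5.61·0.0506) / 6.04 = 0.1673 mg/L.
Travel time t = 4e+04 m / 0.45 m/s = 8.889e+04 s = 1.029 d.
C = 0.1673·exp(−0.060·1.029) = 0.1673·0.9401 = 0.1573 mg/L.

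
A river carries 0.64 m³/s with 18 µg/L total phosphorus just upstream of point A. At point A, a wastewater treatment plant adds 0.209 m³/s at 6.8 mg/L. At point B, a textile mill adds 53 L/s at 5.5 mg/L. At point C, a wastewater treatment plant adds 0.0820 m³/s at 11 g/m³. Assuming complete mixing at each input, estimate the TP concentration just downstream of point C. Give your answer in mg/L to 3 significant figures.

2.67 mg/L

18 µg/L = 0.018 mg/L.
After input A: C = (0.64·0.018 + 0.209·6.8) / 0.849 = 1.688 mg/L.
53 L/s = 0.053 m³/s.
After input B: C = (0.849·1.688 + 0.053·5.5) / 0.902 = 1.912 mg/L.
After input C: C = (0.902·1.912 + 0.082·11) / 0.984 = 2.669 mg/L.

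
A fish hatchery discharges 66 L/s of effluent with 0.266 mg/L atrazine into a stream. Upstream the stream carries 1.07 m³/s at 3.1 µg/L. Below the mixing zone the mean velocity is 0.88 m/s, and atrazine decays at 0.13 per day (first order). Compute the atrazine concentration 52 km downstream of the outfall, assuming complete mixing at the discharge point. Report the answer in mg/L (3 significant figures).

66 L/s = 0.066 m³/s.
3.1 µg/L = 0.0031 mg/L.
After complete mixing, C₀ = (0.066·0.266 + 1.07·0.0031) / 1.136 = 0.01837 mg/L.
Travel time t = 5.2e+04 m / 0.88 m/s = 5.909e+04 s = 0.6839 d.
C = 0.01837·exp(−0.13·0.6839) = 0.01837·0.9149 = 0.01681 mg/L.

0.0168 mg/L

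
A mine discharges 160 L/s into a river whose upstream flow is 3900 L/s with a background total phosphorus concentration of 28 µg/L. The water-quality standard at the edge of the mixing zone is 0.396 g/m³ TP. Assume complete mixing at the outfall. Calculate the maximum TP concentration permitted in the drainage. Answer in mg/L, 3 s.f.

9.37 mg/L

160 L/s = 0.16 m³/s.
3900 L/s = 3.9 m³/s.
28 µg/L = 0.028 mg/L.
Mass balance: 0.396·4.06 = 0.16·Cₑ + 3.9·0.028.
Cₑ = (1.608 − 0.1092) / 0.16 = 9.366 mg/L.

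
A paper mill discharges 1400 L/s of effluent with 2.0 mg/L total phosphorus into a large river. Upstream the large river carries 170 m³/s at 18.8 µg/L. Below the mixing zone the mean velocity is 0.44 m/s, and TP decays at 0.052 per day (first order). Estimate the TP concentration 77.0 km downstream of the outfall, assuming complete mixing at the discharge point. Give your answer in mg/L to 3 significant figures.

0.0315 mg/L

1400 L/s = 1.4 m³/s.
18.8 µg/L = 0.0188 mg/L.
After complete mixing, C₀ = (1.4·2 + 170·0.0188) / 171.4 = 0.03498 mg/L.
Travel time t = 7.7e+04 m / 0.44 m/s = 1.75e+05 s = 2.025 d.
C = 0.03498·exp(−0.052·2.025) = 0.03498·0.9 = 0.03149 mg/L.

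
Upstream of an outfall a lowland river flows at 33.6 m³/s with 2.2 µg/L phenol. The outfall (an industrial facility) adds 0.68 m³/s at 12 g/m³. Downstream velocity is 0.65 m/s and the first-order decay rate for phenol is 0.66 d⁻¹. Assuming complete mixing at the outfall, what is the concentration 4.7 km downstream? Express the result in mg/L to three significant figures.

2.2 µg/L = 0.0022 mg/L.
After complete mixing, C₀ = (0.68·12 + 33.6·0.0022) / 34.28 = 0.2402 mg/L.
Travel time t = 4700 m / 0.65 m/s = 7231 s = 0.08369 d.
C = 0.2402·exp(−0.66·0.08369) = 0.2402·0.9463 = 0.2273 mg/L.

0.227 mg/L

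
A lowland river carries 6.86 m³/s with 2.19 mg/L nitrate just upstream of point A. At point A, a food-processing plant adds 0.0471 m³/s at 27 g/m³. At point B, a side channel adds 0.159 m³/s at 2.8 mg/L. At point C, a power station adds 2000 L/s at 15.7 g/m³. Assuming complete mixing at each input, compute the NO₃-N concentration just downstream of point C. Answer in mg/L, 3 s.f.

5.31 mg/L

After input A: C = (6.86·2.19 + 0.0471·27) / 6.907 = 2.359 mg/L.
After input B: C = (6.907·2.359 + 0.159·2.8) / 7.066 = 2.369 mg/L.
2000 L/s = 2 m³/s.
After input C: C = (7.066·2.369 + 2·15.7) / 9.066 = 5.31 mg/L.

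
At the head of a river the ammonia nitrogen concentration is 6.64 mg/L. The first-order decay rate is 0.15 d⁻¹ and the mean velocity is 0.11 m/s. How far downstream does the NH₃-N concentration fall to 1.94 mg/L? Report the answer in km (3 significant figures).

78.0 km

From C = C₀·e^(−kt), t = ln(C₀/C)/k = ln(6.64/1.94)/0.15 = 1.23/0.15 = 8.203 d.
Distance = v·t = 0.11 m/s × 7.087e+05 s = 7.796e+04 m = 77.96 km.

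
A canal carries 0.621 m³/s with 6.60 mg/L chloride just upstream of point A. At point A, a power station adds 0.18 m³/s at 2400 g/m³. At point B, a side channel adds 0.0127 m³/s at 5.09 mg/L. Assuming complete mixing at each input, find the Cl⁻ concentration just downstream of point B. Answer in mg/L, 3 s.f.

After input A: C = (0.621·6.6 + 0.18·2400) / 0.801 = 544.4 mg/L.
After input B: C = (0.801·544.4 + 0.0127·5.09) / 0.8137 = 536 mg/L.

536 mg/L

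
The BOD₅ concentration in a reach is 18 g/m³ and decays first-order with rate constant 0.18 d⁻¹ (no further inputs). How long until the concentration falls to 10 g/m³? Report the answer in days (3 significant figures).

3.27 d

t = ln(C₀/C)/k = ln(18/10)/0.18 = 0.5878/0.18 = 3.265 d.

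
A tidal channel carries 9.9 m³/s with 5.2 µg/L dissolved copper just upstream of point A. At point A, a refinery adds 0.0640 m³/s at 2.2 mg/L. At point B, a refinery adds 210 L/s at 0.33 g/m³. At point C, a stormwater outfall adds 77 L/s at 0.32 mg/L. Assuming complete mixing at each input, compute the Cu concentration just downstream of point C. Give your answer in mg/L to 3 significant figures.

5.2 µg/L = 0.0052 mg/L.
After input A: C = (9.9·0.0052 + 0.064·2.2) / 9.964 = 0.0193 mg/L.
210 L/s = 0.21 m³/s.
After input B: C = (9.964·0.0193 + 0.21·0.33) / 10.17 = 0.02571 mg/L.
77 L/s = 0.077 m³/s.
After input C: C = (10.17·0.02571 + 0.077·0.32) / 10.25 = 0.02792 mg/L.

0.0279 mg/L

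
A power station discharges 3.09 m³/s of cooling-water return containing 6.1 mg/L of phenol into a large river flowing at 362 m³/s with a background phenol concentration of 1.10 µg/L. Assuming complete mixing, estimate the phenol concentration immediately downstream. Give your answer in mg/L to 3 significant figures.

0.0527 mg/L

1.10 µg/L = 0.0011 mg/L.
Conservation of mass across the mixing zone: C = (3.09·6.1 + 362·0.0011) / (3.09 + 362) = 19.25/365.1 = 0.05272 mg/L.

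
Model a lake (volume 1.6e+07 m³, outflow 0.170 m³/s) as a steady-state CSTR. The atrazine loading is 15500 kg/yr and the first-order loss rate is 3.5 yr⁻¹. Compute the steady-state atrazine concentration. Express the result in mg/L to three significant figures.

0.253 mg/L

Outflow Q = 0.170 m³/s × 3.156e+07 s/yr = 5.365e+06 m³/yr.
Steady-state CSTR mass balance: W = Q·C + k·V·C, so C = W/(Q + kV).
Q + kV = 5.365e+06 + 3.5·1.6e+07 = 6.136e+07 m³/yr.
C = 15500/6.136e+07 = 0.0002526 kg/m³ = 0.2526 mg/L.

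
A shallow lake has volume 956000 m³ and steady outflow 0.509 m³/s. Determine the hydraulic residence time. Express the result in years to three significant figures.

Q = 0.509 m³/s × 3.156e+07 s/yr = 1.606e+07 m³/yr.
Hydraulic residence time τ = V/Q = 956000/1.606e+07 = 0.05952 yr.

0.0595 yr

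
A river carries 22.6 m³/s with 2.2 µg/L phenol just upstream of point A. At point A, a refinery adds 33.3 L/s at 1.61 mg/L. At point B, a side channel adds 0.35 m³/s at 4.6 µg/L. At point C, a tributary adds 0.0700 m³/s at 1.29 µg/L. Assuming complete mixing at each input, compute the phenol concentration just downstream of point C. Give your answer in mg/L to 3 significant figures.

0.00456 mg/L

2.2 µg/L = 0.0022 mg/L.
33.3 L/s = 0.0333 m³/s.
After input A: C = (22.6·0.0022 + 0.0333·1.61) / 22.63 = 0.004566 mg/L.
4.6 µg/L = 0.0046 mg/L.
After input B: C = (22.63·0.004566 + 0.35·0.0046) / 22.98 = 0.004566 mg/L.
1.29 µg/L = 0.00129 mg/L.
After input C: C = (22.98·0.004566 + 0.07·0.00129) / 23.05 = 0.004556 mg/L.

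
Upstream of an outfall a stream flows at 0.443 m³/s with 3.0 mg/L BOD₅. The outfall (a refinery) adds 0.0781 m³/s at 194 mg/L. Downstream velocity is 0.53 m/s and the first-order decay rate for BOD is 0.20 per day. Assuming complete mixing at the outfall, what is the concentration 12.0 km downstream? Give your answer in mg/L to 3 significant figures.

After complete mixing, C₀ = (0.0781·194 + 0.443·3) / 0.5211 = 31.63 mg/L.
Travel time t = 1.2e+04 m / 0.53 m/s = 2.264e+04 s = 0.2621 d.
C = 31.63·exp(−0.20·0.2621) = 31.63·0.9489 = 30.01 mg/L.

30.0 mg/L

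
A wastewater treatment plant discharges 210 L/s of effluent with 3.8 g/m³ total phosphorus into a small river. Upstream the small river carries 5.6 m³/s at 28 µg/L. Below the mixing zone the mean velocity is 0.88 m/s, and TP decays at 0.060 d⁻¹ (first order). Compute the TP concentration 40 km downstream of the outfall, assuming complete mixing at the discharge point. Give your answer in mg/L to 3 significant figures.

210 L/s = 0.21 m³/s.
28 µg/L = 0.028 mg/L.
After complete mixing, C₀ = (0.21·3.8 + 5.6·0.028) / 5.81 = 0.1643 mg/L.
Travel time t = 4e+04 m / 0.88 m/s = 4.545e+04 s = 0.5261 d.
C = 0.1643·exp(−0.060·0.5261) = 0.1643·0.9689 = 0.1592 mg/L.

0.159 mg/L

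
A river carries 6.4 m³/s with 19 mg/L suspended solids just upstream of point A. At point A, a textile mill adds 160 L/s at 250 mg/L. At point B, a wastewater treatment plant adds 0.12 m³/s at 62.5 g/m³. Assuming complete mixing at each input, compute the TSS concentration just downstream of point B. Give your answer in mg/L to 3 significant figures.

25.3 mg/L

160 L/s = 0.16 m³/s.
After input A: C = (6.4·19 + 0.16·250) / 6.56 = 24.63 mg/L.
After input B: C = (6.56·24.63 + 0.12·62.5) / 6.68 = 25.31 mg/L.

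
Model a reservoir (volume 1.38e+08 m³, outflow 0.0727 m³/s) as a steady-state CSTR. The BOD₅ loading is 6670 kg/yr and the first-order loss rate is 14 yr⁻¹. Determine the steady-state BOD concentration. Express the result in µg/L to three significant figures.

3.45 µg/L

Outflow Q = 0.0727 m³/s × 3.156e+07 s/yr = 2.294e+06 m³/yr.
Steady-state CSTR mass balance: W = Q·C + k·V·C, so C = W/(Q + kV).
Q + kV = 2.294e+06 + 14·1.38e+08 = 1.934e+09 m³/yr.
C = 6670/1.934e+09 = 3.448e-06 kg/m³ = 0.003448 mg/L = 3.448 µg/L.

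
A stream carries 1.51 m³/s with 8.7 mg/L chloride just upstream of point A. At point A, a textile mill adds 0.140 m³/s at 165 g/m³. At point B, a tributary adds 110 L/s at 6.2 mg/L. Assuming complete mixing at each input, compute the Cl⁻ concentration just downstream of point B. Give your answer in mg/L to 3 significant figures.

21.0 mg/L

After input A: C = (1.51·8.7 + 0.14·165) / 1.65 = 21.96 mg/L.
110 L/s = 0.11 m³/s.
After input B: C = (1.65·21.96 + 0.11·6.2) / 1.76 = 20.98 mg/L.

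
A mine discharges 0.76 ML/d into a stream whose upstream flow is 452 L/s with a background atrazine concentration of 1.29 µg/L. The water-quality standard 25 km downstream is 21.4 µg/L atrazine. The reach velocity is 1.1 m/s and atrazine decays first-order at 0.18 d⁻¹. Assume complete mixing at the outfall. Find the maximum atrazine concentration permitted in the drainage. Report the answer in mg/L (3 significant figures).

1.11 mg/L

0.76 ML/d = 0.008796 m³/s.
452 L/s = 0.452 m³/s.
1.29 µg/L = 0.00129 mg/L.
21.4 µg/L = 0.0214 mg/L.
Travel time to the compliance point: t = 2.5e+04/1.1 = 2.273e+04 s = 0.263 d; decay factor exp(−0.18·0.263) = 0.9538.
So the concentration just after mixing may be at most 0.0214/0.9538 = 0.02244 mg/L.
Mass balance: 0.02244·0.4608 = 0.008796·Cₑ + 0.452·0.00129.
Cₑ = (0.01034 − 0.0005831) / 0.008796 = 1.109 mg/L.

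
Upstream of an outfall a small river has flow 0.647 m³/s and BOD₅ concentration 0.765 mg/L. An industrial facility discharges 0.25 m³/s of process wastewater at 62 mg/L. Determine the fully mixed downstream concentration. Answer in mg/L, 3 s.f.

Conservation of mass across the mixing zone: C = (0.25·62 + 0.647·0.765) / (0.25 + 0.647) = 15.99/0.897 = 17.83 mg/L.

17.8 mg/L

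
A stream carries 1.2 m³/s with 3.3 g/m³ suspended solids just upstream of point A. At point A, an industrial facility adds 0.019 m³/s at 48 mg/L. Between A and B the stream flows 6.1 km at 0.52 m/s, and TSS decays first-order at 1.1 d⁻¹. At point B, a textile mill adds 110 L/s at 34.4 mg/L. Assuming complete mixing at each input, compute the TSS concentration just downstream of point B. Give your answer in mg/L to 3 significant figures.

After input A: C = (1.2·3.3 + 0.019·48) / 1.219 = 3.997 mg/L.
Over the 6.1 km reach to input B (t = 1.173e+04 s = 0.1358 d), decay gives C = 3.997·exp(−1.1·0.1358) = 3.442 mg/L.
110 L/s = 0.11 m³/s.
After input B: C = (1.219·3.442 + 0.11·34.4) / 1.329 = 6.005 mg/L.

6.00 mg/L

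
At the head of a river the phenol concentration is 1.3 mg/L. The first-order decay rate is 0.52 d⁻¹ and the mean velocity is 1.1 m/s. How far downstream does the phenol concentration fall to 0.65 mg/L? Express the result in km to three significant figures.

127 km

From C = C₀·e^(−kt), t = ln(C₀/C)/k = ln(1.3/0.65)/0.52 = 0.6931/0.52 = 1.333 d.
Distance = v·t = 1.1 m/s × 1.152e+05 s = 1.267e+05 m = 126.7 km.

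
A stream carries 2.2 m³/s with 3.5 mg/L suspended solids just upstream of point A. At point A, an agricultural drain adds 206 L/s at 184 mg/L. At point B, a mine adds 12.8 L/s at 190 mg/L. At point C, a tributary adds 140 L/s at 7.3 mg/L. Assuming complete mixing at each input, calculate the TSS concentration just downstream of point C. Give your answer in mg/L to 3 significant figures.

206 L/s = 0.206 m³/s.
After input A: C = (2.2·3.5 + 0.206·184) / 2.406 = 18.95 mg/L.
12.8 L/s = 0.0128 m³/s.
After input B: C = (2.406·18.95 + 0.0128·190) / 2.419 = 19.86 mg/L.
140 L/s = 0.14 m³/s.
After input C: C = (2.419·19.86 + 0.14·7.3) / 2.559 = 19.17 mg/L.

19.2 mg/L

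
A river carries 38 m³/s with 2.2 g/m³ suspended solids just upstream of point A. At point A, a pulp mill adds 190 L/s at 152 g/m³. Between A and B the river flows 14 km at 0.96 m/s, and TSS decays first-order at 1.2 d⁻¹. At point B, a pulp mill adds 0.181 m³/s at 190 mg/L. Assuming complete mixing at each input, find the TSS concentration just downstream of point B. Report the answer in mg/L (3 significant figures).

3.29 mg/L

190 L/s = 0.19 m³/s.
After input A: C = (38·2.2 + 0.19·152) / 38.19 = 2.945 mg/L.
Over the 14 km reach to input B (t = 1.458e+04 s = 0.1688 d), decay gives C = 2.945·exp(−1.2·0.1688) = 2.405 mg/L.
After input B: C = (38.19·2.405 + 0.181·190) / 38.37 = 3.29 mg/L.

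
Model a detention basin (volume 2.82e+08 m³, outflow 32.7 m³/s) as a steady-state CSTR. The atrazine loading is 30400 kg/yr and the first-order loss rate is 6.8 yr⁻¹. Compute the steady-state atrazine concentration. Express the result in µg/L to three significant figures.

Outflow Q = 32.7 m³/s × 3.156e+07 s/yr = 1.032e+09 m³/yr.
Steady-state CSTR mass balance: W = Q·C + k·V·C, so C = W/(Q + kV).
Q + kV = 1.032e+09 + 6.8·2.82e+08 = 2.95e+09 m³/yr.
C = 30400/2.95e+09 = 1.031e-05 kg/m³ = 0.01031 mg/L = 10.31 µg/L.

10.3 µg/L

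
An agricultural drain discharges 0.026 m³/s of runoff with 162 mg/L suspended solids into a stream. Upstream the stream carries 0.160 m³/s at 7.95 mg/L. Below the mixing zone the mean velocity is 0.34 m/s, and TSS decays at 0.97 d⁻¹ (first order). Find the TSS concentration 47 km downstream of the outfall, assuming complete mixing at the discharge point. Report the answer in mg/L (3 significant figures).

After complete mixing, C₀ = (0.026·162 + 0.16·7.95) / 0.186 = 29.48 mg/L.
Travel time t = 4.7e+04 m / 0.34 m/s = 1.382e+05 s = 1.6 d.
C = 29.48·exp(−0.97·1.6) = 29.48·0.2118 = 6.246 mg/L.

6.25 mg/L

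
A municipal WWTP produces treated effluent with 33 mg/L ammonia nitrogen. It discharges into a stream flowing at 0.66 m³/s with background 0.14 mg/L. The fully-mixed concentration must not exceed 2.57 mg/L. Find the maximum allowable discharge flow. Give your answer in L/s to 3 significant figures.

Mass balance at complete mixing: C_std·(Q_w + Q_r) = Q_w·C_e + Q_r·C_b.
Rearranging, Q_w = Q_r·(C_std − C_b)/(C_e − C_std) = 0.66·(2.57 − 0.14) / (33 − 2.57) = 0.0527 m³/s.
= 52.7 L/s.

52.7 L/s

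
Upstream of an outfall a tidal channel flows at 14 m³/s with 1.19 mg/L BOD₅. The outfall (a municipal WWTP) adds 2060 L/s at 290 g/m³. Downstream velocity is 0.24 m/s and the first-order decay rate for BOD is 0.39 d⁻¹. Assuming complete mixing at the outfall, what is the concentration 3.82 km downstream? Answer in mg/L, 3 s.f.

2060 L/s = 2.06 m³/s.
After complete mixing, C₀ = (2.06·290 + 14·1.19) / 16.06 = 38.24 mg/L.
Travel time t = 3820 m / 0.24 m/s = 1.592e+04 s = 0.1842 d.
C = 38.24·exp(−0.39·0.1842) = 38.24·0.9307 = 35.58 mg/L.

35.6 mg/L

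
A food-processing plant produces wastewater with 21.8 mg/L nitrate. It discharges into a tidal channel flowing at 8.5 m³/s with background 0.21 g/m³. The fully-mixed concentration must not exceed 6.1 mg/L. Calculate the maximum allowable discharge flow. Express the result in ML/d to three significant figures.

Mass balance at complete mixing: C_std·(Q_w + Q_r) = Q_w·C_e + Q_r·C_b.
Rearranging, Q_w = Q_r·(C_std − C_b)/(C_e − C_std) = 8.5·(6.1 − 0.21) / (21.8 − 6.1) = 3.189 m³/s.
= 275.5 ML/d.

276 ML/d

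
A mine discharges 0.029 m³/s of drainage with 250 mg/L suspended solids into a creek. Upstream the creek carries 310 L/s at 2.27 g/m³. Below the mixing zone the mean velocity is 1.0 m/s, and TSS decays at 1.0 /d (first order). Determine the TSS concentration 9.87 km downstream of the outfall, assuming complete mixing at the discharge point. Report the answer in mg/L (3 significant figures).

20.9 mg/L

310 L/s = 0.31 m³/s.
After complete mixing, C₀ = (0.029·250 + 0.31·2.27) / 0.339 = 23.46 mg/L.
Travel time t = 9870 m / 1.0 m/s = 9870 s = 0.1142 d.
C = 23.46·exp(−1.0·0.1142) = 23.46·0.892 = 20.93 mg/L.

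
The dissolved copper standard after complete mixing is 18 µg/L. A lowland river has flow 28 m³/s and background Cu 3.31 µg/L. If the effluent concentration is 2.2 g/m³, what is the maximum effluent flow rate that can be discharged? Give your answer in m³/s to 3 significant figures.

0.189 m³/s

3.31 µg/L = 0.00331 mg/L.
18 µg/L = 0.018 mg/L.
Mass balance at complete mixing: C_std·(Q_w + Q_r) = Q_w·C_e + Q_r·C_b.
Rearranging, Q_w = Q_r·(C_std − C_b)/(C_e − C_std) = 28·(0.018 − 0.00331) / (2.2 − 0.018) = 0.1885 m³/s.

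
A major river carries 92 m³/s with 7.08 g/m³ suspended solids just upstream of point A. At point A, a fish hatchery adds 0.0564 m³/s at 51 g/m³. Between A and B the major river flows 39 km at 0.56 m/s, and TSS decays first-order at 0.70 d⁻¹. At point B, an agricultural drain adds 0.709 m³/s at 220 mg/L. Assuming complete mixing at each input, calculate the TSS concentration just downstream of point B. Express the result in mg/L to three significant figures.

After input A: C = (92·7.08 + 0.0564·51) / 92.06 = 7.107 mg/L.
Over the 39 km reach to input B (t = 6.964e+04 s = 0.8061 d), decay gives C = 7.107·exp(−0.70·0.8061) = 4.042 mg/L.
After input B: C = (92.06·4.042 + 0.709·220) / 92.77 = 5.693 mg/L.

5.69 mg/L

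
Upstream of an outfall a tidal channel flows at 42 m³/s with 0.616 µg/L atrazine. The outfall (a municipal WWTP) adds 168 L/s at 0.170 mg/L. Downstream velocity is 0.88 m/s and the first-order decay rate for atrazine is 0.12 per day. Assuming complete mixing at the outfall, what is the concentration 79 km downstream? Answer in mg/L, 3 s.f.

0.00114 mg/L

168 L/s = 0.168 m³/s.
0.616 µg/L = 0.000616 mg/L.
After complete mixing, C₀ = (0.168·0.17 + 42·0.000616) / 42.17 = 0.001291 mg/L.
Travel time t = 7.9e+04 m / 0.88 m/s = 8.977e+04 s = 1.039 d.
C = 0.001291·exp(−0.12·1.039) = 0.001291·0.8828 = 0.00114 mg/L.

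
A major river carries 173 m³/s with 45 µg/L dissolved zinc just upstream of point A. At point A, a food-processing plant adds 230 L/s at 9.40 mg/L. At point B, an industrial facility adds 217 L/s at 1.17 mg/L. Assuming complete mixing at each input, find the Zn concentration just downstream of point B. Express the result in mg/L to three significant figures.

45 µg/L = 0.045 mg/L.
230 L/s = 0.23 m³/s.
After input A: C = (173·0.045 + 0.23·9.4) / 173.2 = 0.05742 mg/L.
217 L/s = 0.217 m³/s.
After input B: C = (173.2·0.05742 + 0.217·1.17) / 173.4 = 0.05881 mg/L.

0.0588 mg/L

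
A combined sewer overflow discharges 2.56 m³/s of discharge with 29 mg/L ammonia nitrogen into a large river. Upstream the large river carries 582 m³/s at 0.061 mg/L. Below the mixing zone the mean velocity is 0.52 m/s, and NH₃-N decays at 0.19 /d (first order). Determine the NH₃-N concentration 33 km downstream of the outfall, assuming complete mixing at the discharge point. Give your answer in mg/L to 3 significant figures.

After complete mixing, C₀ = (2.56·29 + 582·0.061) / 584.6 = 0.1877 mg/L.
Travel time t = 3.3e+04 m / 0.52 m/s = 6.346e+04 s = 0.7345 d.
C = 0.1877·exp(−0.19·0.7345) = 0.1877·0.8697 = 0.1633 mg/L.

0.163 mg/L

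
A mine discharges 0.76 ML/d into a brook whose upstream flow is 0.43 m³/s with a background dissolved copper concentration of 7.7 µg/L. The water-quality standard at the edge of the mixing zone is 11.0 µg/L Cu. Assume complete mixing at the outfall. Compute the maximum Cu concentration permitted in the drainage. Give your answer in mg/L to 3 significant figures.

0.172 mg/L

0.76 ML/d = 0.008796 m³/s.
7.7 µg/L = 0.0077 mg/L.
11.0 µg/L = 0.011 mg/L.
Mass balance: 0.011·0.4388 = 0.008796·Cₑ + 0.43·0.0077.
Cₑ = (0.004827 − 0.003311) / 0.008796 = 0.1723 mg/L.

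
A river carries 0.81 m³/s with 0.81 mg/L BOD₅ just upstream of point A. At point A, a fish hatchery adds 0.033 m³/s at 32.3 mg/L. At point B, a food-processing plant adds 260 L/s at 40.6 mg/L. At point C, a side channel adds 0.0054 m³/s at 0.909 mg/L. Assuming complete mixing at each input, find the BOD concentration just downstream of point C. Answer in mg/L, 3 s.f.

11.1 mg/L

After input A: C = (0.81·0.81 + 0.033·32.3) / 0.843 = 2.043 mg/L.
260 L/s = 0.26 m³/s.
After input B: C = (0.843·2.043 + 0.26·40.6) / 1.103 = 11.13 mg/L.
After input C: C = (1.103·11.13 + 0.0054·0.909) / 1.108 = 11.08 mg/L.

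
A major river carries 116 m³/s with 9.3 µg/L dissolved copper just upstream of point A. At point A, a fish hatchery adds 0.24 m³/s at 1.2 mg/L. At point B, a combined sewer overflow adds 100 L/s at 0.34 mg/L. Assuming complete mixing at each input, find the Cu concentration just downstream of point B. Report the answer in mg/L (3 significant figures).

9.3 µg/L = 0.0093 mg/L.
After input A: C = (116·0.0093 + 0.24·1.2) / 116.2 = 0.01176 mg/L.
100 L/s = 0.1 m³/s.
After input B: C = (116.2·0.01176 + 0.1·0.34) / 116.3 = 0.01204 mg/L.

0.0120 mg/L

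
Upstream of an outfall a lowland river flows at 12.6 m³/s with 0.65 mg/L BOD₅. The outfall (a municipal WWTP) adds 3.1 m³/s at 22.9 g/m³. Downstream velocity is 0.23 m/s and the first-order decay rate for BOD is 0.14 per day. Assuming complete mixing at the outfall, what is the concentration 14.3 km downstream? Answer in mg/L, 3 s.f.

After complete mixing, C₀ = (3.1·22.9 + 12.6·0.65) / 15.7 = 5.043 mg/L.
Travel time t = 1.43e+04 m / 0.23 m/s = 6.217e+04 s = 0.7196 d.
C = 5.043·exp(−0.14·0.7196) = 5.043·0.9042 = 4.56 mg/L.

4.56 mg/L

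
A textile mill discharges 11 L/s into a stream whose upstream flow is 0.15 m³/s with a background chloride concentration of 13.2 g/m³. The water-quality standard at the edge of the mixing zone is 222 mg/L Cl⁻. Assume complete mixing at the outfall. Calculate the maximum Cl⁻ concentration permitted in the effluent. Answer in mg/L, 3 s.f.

3070 mg/L

11 L/s = 0.011 m³/s.
Mass balance: 222·0.161 = 0.011·Cₑ + 0.15·13.2.
Cₑ = (35.74 − 1.98) / 0.011 = 3069 mg/L.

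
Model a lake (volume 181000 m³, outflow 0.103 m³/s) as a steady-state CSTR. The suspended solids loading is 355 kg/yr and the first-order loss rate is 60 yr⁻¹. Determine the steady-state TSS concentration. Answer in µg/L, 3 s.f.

25.2 µg/L

Outflow Q = 0.103 m³/s × 3.156e+07 s/yr = 3.25e+06 m³/yr.
Steady-state CSTR mass balance: W = Q·C + k·V·C, so C = W/(Q + kV).
Q + kV = 3.25e+06 + 60·181000 = 1.411e+07 m³/yr.
C = 355/1.411e+07 = 2.516e-05 kg/m³ = 0.02516 mg/L = 25.16 µg/L.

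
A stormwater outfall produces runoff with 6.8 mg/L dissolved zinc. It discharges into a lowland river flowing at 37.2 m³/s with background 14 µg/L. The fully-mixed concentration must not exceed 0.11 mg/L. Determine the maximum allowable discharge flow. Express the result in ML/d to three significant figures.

46.1 ML/d

14 µg/L = 0.014 mg/L.
Mass balance at complete mixing: C_std·(Q_w + Q_r) = Q_w·C_e + Q_r·C_b.
Rearranging, Q_w = Q_r·(C_std − C_b)/(C_e − C_std) = 37.2·(0.11 − 0.014) / (6.8 − 0.11) = 0.5338 m³/s.
= 46.12 ML/d.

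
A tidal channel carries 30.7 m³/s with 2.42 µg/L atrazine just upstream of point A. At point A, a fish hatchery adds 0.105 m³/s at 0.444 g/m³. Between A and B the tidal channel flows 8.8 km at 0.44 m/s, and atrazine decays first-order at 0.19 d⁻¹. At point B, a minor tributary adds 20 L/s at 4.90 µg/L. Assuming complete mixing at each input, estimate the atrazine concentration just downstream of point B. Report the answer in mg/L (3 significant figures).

0.00376 mg/L

2.42 µg/L = 0.00242 mg/L.
After input A: C = (30.7·0.00242 + 0.105·0.444) / 30.8 = 0.003925 mg/L.
Over the 8.8 km reach to input B (t = 2e+04 s = 0.2315 d), decay gives C = 0.003925·exp(−0.19·0.2315) = 0.003756 mg/L.
20 L/s = 0.02 m³/s.
4.90 µg/L = 0.0049 mg/L.
After input B: C = (30.8·0.003756 + 0.02·0.0049) / 30.82 = 0.003757 mg/L.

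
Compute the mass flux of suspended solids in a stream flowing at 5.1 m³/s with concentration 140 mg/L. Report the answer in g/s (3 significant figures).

Mass flux = Q·C = 5.1 m³/s × 140 g/m³ = 714 g/s.

714 g/s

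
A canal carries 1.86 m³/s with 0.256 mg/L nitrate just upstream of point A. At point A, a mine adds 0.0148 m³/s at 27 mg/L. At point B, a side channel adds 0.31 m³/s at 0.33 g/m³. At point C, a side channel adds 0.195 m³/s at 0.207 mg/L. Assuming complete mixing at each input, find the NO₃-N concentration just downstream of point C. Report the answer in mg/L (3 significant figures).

After input A: C = (1.86·0.256 + 0.0148·27) / 1.875 = 0.4671 mg/L.
After input B: C = (1.875·0.4671 + 0.31·0.33) / 2.185 = 0.4477 mg/L.
After input C: C = (2.185·0.4477 + 0.195·0.207) / 2.38 = 0.4279 mg/L.

0.428 mg/L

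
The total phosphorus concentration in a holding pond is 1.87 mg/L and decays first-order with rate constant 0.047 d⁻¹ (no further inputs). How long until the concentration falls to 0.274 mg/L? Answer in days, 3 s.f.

40.9 d

t = ln(C₀/C)/k = ln(1.87/0.274)/0.047 = 1.921/0.047 = 40.86 d.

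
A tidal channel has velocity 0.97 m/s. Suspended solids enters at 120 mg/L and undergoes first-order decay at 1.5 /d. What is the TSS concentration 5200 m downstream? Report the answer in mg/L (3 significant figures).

109 mg/L

Travel time t = 5200 m / 0.97 m/s = 5200/0.97 = 5361 s = 0.06205 d.
First-order decay: C = 120·exp(−1.5·0.06205) = 120·0.9111 = 109.3 mg/L.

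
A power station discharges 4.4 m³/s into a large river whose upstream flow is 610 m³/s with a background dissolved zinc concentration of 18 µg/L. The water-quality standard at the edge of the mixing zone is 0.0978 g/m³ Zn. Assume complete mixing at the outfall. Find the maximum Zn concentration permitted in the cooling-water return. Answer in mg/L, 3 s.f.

11.2 mg/L

18 µg/L = 0.018 mg/L.
Mass balance: 0.0978·614.4 = 4.4·Cₑ + 610·0.018.
Cₑ = (60.09 − 10.98) / 4.4 = 11.16 mg/L.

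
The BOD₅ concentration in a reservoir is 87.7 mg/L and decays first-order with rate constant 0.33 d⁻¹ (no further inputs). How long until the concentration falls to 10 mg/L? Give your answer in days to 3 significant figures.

6.58 d

t = ln(C₀/C)/k = ln(87.7/10)/0.33 = 2.171/0.33 = 6.58 d.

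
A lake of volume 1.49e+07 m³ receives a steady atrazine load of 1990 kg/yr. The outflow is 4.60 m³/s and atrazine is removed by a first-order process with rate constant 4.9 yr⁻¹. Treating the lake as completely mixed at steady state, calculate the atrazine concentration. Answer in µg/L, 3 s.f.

9.12 µg/L

Outflow Q = 4.60 m³/s × 3.156e+07 s/yr = 1.452e+08 m³/yr.
Steady-state CSTR mass balance: W = Q·C + k·V·C, so C = W/(Q + kV).
Q + kV = 1.452e+08 + 4.9·1.49e+07 = 2.182e+08 m³/yr.
C = 1990/2.182e+08 = 9.121e-06 kg/m³ = 0.009121 mg/L = 9.121 µg/L.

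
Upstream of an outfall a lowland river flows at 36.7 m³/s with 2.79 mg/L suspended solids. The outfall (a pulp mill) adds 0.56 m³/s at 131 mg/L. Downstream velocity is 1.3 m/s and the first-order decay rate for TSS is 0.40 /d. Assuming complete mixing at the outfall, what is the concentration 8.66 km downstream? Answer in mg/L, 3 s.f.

4.57 mg/L

After complete mixing, C₀ = (0.56·131 + 36.7·2.79) / 37.26 = 4.717 mg/L.
Travel time t = 8660 m / 1.3 m/s = 6662 s = 0.0771 d.
C = 4.717·exp(−0.40·0.0771) = 4.717·0.9696 = 4.574 mg/L.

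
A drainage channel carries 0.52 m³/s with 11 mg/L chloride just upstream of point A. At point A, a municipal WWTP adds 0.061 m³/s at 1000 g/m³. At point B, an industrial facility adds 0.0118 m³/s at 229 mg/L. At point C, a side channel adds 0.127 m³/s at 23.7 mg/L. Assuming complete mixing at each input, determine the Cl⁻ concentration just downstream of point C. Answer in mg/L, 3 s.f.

101 mg/L

After input A: C = (0.52·11 + 0.061·1000) / 0.581 = 114.8 mg/L.
After input B: C = (0.581·114.8 + 0.0118·229) / 0.5928 = 117.1 mg/L.
After input C: C = (0.5928·117.1 + 0.127·23.7) / 0.7198 = 100.6 mg/L.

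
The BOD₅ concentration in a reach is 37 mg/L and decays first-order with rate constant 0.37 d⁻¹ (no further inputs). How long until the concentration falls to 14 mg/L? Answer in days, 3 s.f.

2.63 d

t = ln(C₀/C)/k = ln(37/14)/0.37 = 0.9719/0.37 = 2.627 d.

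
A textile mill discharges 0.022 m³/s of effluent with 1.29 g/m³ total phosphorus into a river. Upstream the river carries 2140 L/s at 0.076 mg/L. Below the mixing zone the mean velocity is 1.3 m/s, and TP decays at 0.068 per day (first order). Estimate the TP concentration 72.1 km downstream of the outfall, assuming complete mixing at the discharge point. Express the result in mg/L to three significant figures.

2140 L/s = 2.14 m³/s.
After complete mixing, C₀ = (0.022·1.29 + 2.14·0.076) / 2.162 = 0.08835 mg/L.
Travel time t = 7.21e+04 m / 1.3 m/s = 5.546e+04 s = 0.6419 d.
C = 0.08835·exp(−0.068·0.6419) = 0.08835·0.9573 = 0.08458 mg/L.

0.0846 mg/L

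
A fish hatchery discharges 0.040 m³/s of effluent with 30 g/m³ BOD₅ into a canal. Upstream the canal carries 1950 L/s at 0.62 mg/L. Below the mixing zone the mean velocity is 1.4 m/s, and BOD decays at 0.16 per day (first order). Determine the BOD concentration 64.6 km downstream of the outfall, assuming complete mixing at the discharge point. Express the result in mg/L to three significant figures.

1950 L/s = 1.95 m³/s.
After complete mixing, C₀ = (0.04·30 + 1.95·0.62) / 1.99 = 1.211 mg/L.
Travel time t = 6.46e+04 m / 1.4 m/s = 4.614e+04 s = 0.5341 d.
C = 1.211·exp(−0.16·0.5341) = 1.211·0.9181 = 1.111 mg/L.

1.11 mg/L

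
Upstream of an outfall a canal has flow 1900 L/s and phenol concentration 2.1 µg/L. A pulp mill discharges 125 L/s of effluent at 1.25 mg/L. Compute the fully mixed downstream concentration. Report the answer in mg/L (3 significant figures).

0.0791 mg/L

125 L/s = 0.125 m³/s.
1900 L/s = 1.9 m³/s.
2.1 µg/L = 0.0021 mg/L.
Flow-weighted mixing gives C = (0.125·1.25 + 1.9·0.0021) / (0.125 + 1.9) = 0.1602/2.025 = 0.07913 mg/L.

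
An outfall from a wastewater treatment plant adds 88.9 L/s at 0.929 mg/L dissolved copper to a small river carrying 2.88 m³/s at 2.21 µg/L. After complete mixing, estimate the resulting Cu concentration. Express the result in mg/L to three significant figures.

0.0300 mg/L

88.9 L/s = 0.0889 m³/s.
2.21 µg/L = 0.00221 mg/L.
By mass balance at complete mixing, C = (0.0889·0.929 + 2.88·0.00221) / (0.0889 + 2.88) = 0.08895/2.969 = 0.02996 mg/L.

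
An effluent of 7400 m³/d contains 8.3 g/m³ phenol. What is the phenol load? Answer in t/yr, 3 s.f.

22.4 t/yr

7400 m³/d = 0.08565 m³/s.
Mass flux = Q·C = 0.08565 m³/s × 8.3 g/m³ = 0.7109 g/s.
= 0.7109 g/s × 31.56 = 22.43 t/yr.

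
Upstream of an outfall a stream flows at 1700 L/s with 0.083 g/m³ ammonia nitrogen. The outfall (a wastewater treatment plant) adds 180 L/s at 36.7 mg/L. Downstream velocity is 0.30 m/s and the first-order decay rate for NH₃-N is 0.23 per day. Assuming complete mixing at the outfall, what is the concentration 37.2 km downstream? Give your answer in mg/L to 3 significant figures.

180 L/s = 0.18 m³/s.
1700 L/s = 1.7 m³/s.
After complete mixing, C₀ = (0.18·36.7 + 1.7·0.083) / 1.88 = 3.589 mg/L.
Travel time t = 3.72e+04 m / 0.30 m/s = 1.24e+05 s = 1.435 d.
C = 3.589·exp(−0.23·1.435) = 3.589·0.7189 = 2.58 mg/L.

2.58 mg/L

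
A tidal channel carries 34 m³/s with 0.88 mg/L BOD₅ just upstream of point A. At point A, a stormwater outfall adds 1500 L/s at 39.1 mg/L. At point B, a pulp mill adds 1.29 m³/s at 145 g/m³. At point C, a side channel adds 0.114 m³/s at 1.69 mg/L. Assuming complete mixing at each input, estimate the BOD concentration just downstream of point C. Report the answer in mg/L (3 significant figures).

1500 L/s = 1.5 m³/s.
After input A: C = (34·0.88 + 1.5·39.1) / 35.5 = 2.495 mg/L.
After input B: C = (35.5·2.495 + 1.29·145) / 36.79 = 7.492 mg/L.
After input C: C = (36.79·7.492 + 0.114·1.69) / 36.9 = 7.474 mg/L.

7.47 mg/L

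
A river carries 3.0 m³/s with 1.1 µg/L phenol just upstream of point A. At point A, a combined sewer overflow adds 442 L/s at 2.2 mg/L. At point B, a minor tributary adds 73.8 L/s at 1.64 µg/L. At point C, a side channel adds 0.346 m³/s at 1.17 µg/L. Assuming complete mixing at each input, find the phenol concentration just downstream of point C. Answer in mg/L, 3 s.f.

1.1 µg/L = 0.0011 mg/L.
442 L/s = 0.442 m³/s.
After input A: C = (3·0.0011 + 0.442·2.2) / 3.442 = 0.2835 mg/L.
73.8 L/s = 0.0738 m³/s.
1.64 µg/L = 0.00164 mg/L.
After input B: C = (3.442·0.2835 + 0.0738·0.00164) / 3.516 = 0.2776 mg/L.
1.17 µg/L = 0.00117 mg/L.
After input C: C = (3.516·0.2776 + 0.346·0.00117) / 3.862 = 0.2528 mg/L.

0.253 mg/L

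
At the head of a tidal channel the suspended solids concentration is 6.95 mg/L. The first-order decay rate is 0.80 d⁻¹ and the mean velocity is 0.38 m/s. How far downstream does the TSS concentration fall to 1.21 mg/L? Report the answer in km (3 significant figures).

71.7 km

From C = C₀·e^(−kt), t = ln(C₀/C)/k = ln(6.95/1.21)/0.80 = 1.748/0.80 = 2.185 d.
Distance = v·t = 0.38 m/s × 1.888e+05 s = 7.174e+04 m = 71.74 km.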